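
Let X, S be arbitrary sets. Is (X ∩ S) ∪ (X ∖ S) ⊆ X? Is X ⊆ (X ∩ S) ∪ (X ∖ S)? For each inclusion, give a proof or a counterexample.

Forward inclusion. Let x ∈ (X ∩ S) ∪ (X ∖ S). Then either x ∈ X and x ∉ S; or x ∈ X ∩ S. In each case x ∈ X, so (X ∩ S) ∪ (X ∖ S) ⊆ X.

Reverse inclusion. Let x ∈ X. Then either x ∈ X and x ∉ S; or x ∈ X ∩ S. In each case x ∈ (X ∩ S) ∪ (X ∖ S), so X ⊆ (X ∩ S) ∪ (X ∖ S).

Both inclusions hold; the sets are equal.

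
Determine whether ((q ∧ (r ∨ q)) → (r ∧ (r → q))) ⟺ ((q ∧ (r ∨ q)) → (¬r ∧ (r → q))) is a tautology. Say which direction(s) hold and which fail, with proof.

(⇒) fails and (⇐) fails.

Forward direction. This fails. Under q = T, r = T, the left side is true but the right side is false.

Converse. This fails. Under q = T, r = F, the left side is false but the right side is true.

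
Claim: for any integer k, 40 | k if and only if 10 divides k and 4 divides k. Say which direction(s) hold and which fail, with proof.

Only the forward implication holds.

(⇒) If 40 ∣ k, write k = 40q. Since 40 = 4·10, k = 10·(4q), so 10 ∣ k; and since 40 = 10·4, k = 4·(10q), so 4 ∣ k.

(⇐) This fails: take k = 20. Both 10 ∣ 20 and 4 ∣ 20, yet 20 is not a multiple of 40 (since 20 = 0·40 + 20), so 40 ∤ 20.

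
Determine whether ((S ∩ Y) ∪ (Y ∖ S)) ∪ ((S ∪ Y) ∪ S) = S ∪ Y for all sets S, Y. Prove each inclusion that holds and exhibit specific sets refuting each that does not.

Forward inclusion. Let x ∈ ((S ∩ Y) ∪ (Y ∖ S)) ∪ ((S ∪ Y) ∪ S). Then either x ∈ S and x ∉ Y; or x ∈ Y and x ∉ S; or x ∈ S ∩ Y. In each case x ∈ S ∪ Y, so ((S ∩ Y) ∪ (Y ∖ S)) ∪ ((S ∪ Y) ∪ S) ⊆ S ∪ Y.

Reverse inclusion. Let x ∈ S ∪ Y. Then either x ∈ S and x ∉ Y; or x ∈ Y and x ∉ S; or x ∈ S ∩ Y. In each case x ∈ ((S ∩ Y) ∪ (Y ∖ S)) ∪ ((S ∪ Y) ∪ S), so S ∪ Y ⊆ ((S ∩ Y) ∪ (Y ∖ S)) ∪ ((S ∪ Y) ∪ S).

Both inclusions hold.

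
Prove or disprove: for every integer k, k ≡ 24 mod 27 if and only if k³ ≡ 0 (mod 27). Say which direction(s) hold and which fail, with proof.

The forward direction holds; the converse fails.

(→) Suppose k ≡ 24 mod 27. Write k = 27j + 24. Then (27j + 24)³ = 19683j³ + 52488j² + 46656j + 13824 = 27(729j³ + 1944j² + 1728j + 512) + 0, so k³ ≡ 0 (mod 27).

(←) This fails: take k = 0. Then 0³ = 0 ≡ 0 (mod 27), yet 0 ≡ 0 (mod 27), not 24.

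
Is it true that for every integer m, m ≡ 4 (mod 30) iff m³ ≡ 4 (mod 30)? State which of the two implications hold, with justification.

Both directions hold; the statement is true.

(→) Suppose m ≡ 4 (mod 30). Write m = 30j + 4. Then (30j + 4)³ = 27000j³ + 10800j² + 1440j + 64 = 30(900j³ + 360j² + 48j + 2) + 4, so m³ ≡ 4 (mod 30).

(←) Conversely, suppose m³ ≡ 4 (mod 30). The only residue r in {0, …, 29} with r³ ≡ 4 (mod 30) is r = 4, so m ≡ 4 (mod 30).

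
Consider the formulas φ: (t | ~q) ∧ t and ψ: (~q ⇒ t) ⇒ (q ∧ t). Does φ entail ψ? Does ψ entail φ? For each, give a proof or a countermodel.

(⇒) fails and (⇐) fails.

[⇒] This fails. Under t = T, q = F, the left side is true but the right side is false.

[⇐] This fails. Under t = F, q = F, the left side is false but the right side is true.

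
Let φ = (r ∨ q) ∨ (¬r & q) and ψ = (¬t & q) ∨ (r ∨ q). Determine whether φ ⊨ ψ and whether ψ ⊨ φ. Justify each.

(⇒) Assume the antecedent. If q is true, (¬t & q) ∨ (r ∨ q) reduces to true regardless of the other variables. If q is false, the antecedent forces (q = F, r = T, t = F) or (q = F, r = T, t = T), and (¬t & q) ∨ (r ∨ q) holds there. Either way (¬t & q) ∨ (r ∨ q) holds.

(⇐) Assume the antecedent. If q is true, (r ∨ q) ∨ (¬r & q) reduces to true regardless of the other variables. If q is false, the antecedent forces (q = F, r = T, t = F) or (q = F, r = T, t = T), and (r ∨ q) ∨ (¬r & q) holds there. Either way (r ∨ q) ∨ (¬r & q) holds.

Both directions hold; the statement is true.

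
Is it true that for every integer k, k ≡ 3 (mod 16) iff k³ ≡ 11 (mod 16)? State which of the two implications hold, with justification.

Both implications hold.

Forward direction. Suppose k ≡ 3 (mod 16). Write k = 16j + 3. Then (16j + 3)³ = 4096j³ + 2304j² + 432j + 27 = 16(256j³ + 144j² + 27j + 1) + 11, so k³ ≡ 11 (mod 16).

Converse. Suppose k³ ≡ 11 (mod 16). The only residue r in {0, …, 15} with r³ ≡ 11 (mod 16) is r = 3, so k ≡ 3 (mod 16).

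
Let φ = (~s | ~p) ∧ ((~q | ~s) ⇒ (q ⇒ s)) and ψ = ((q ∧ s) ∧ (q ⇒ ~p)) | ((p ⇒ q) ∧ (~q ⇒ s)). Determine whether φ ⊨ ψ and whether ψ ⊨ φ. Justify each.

Both directions fail.

(⇒) This fails. Under p = F, s = F, q = F, the left side is true but the right side is false.

(⇐) This fails. Under p = F, s = F, q = T, the left side is false but the right side is true.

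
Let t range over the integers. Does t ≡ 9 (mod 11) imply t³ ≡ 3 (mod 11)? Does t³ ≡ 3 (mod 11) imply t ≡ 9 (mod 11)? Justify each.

(⟹) Suppose t ≡ 9 (mod 11). Write t = 11j + 9. Then (11j + 9)³ = 1331j³ + 3267j² + 2673j + 729 = 11(121j³ + 297j² + 243j + 66) + 3, so t³ ≡ 3 (mod 11).

(⟸) Conversely, suppose t³ ≡ 3 (mod 11). The only residue r in {0, …, 10} with r³ ≡ 3 (mod 11) is r = 9, so t ≡ 9 (mod 11).

Both implications hold.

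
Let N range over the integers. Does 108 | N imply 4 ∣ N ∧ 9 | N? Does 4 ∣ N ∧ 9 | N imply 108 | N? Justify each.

(→) If 108 ∣ N, write N = 108q. Since 108 = 27·4, N = 4·(27q), so 4 ∣ N; and since 108 = 12·9, N = 9·(12q), so 9 ∣ N.

(←) This fails: take N = 36. Both 4 ∣ 36 and 9 ∣ 36, yet 36 is not a multiple of 108 (since 36 = 0·108 + 36), so 108 ∤ 36.

Only the forward direction holds.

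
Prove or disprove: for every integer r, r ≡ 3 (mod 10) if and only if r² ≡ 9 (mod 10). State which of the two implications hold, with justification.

[⇒] Suppose r ≡ 3 (mod 10). Write r = 10j + 3. Then (10j + 3)² = 100j² + 60j + 9 = 10(10j² + 6j) + 9, so r² ≡ 9 (mod 10).

[⇐] This fails: take r = 7. Then 7² = 49 ≡ 9 (mod 10), yet 7 ≡ 7 (mod 10), not 3.

Only the forward direction holds.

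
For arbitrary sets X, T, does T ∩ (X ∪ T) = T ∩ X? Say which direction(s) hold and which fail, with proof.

Forward inclusion. This inclusion fails. Take X = ∅, T = {1}; then 1 ∈ T ∩ (X ∪ T) but 1 ∉ T ∩ X.

Reverse inclusion. Let x ∈ T ∩ X. Then x ∈ X ∩ T, from which x ∈ T ∩ (X ∪ T).

Only the reverse inclusion holds.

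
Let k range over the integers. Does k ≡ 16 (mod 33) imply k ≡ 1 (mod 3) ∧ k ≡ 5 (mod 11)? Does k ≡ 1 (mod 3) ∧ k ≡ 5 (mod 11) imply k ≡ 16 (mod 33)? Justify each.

Equivalent; both directions hold.

[⇒] Suppose k ≡ 16 (mod 33); write k = 33j + 16. Since 3 ∣ 33, reducing mod 3 gives k ≡ 16 ≡ 1 (mod 3); since 11 ∣ 33, reducing mod 11 gives k ≡ 16 ≡ 5 (mod 11).

[⇐] Conversely, if k ≡ 1 (mod 3) and k ≡ 5 (mod 11), then by the Chinese remainder theorem k ≡ 16 (mod 33). This is exactly k ≡ 16 (mod 33).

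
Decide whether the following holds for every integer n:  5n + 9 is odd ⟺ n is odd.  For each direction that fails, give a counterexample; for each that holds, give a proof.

Forward direction. This fails: n = 2 gives 5n + 9 = 19, which is odd, but 2 is even, not odd.

Converse. This also fails: n = 1 is odd, but 5n + 9 = 14 is even, not odd.

(⇒) fails and (⇐) fails.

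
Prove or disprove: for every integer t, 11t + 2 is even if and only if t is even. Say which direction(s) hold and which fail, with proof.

[⇒] Suppose 11t + 2 is even. Since 11 is odd, 11t and t have the same parity, so 11t + 2 ≡ t + 2 (mod 2). As 2 is even, 11t + 2 is even exactly when t is even. Thus t is even.

[⇐] Conversely, suppose t is even; write t = 2j. Then 11t + 2 = 11·(2j) + 2 = 2·11j + 2, which is even.

Both directions hold; the statement is true.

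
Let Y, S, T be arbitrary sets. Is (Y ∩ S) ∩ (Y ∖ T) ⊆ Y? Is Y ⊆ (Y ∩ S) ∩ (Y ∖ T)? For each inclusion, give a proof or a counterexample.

(⊇) This inclusion fails. Take Y = {1}, S = ∅, T = ∅; then 1 ∈ Y but 1 ∉ (Y ∩ S) ∩ (Y ∖ T).

(⊆) Let x ∈ (Y ∩ S) ∩ (Y ∖ T). Then x ∈ Y ∩ S and x ∉ T, from which x ∈ Y.

(⊆) holds; (⊇) fails.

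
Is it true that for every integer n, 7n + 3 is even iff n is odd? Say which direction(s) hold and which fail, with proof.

(⇒) Suppose 7n + 3 is even. Since 7 is odd, 7n and n have the same parity, so 7n + 3 ≡ n + 3 (mod 2). As 3 is odd, 7n + 3 is even exactly when n is odd. Thus n is odd.

(⇐) Conversely, suppose n is odd; write n = 2j + 1. Then 7n + 3 = 7·(2j + 1) + 3 = 2·7j + 10, which is even.

Both directions hold; the statement is true.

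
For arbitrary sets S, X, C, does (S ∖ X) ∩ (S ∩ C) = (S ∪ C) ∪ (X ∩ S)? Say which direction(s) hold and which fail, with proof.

(⊆) holds; (⊇) fails.

Forward inclusion. Let x ∈ (S ∖ X) ∩ (S ∩ C). Then x ∈ S ∩ C and x ∉ X, from which x ∈ (S ∪ C) ∪ (X ∩ S).

Reverse inclusion. This inclusion fails. Take S = {1}, X = ∅, C = ∅; then 1 ∈ (S ∪ C) ∪ (X ∩ S) but 1 ∉ (S ∖ X) ∩ (S ∩ C).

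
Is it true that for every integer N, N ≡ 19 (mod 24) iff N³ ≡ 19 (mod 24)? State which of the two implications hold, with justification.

(→) Suppose N ≡ 19 (mod 24). Write N = 24j + 19. Then (24j + 19)³ = 13824j³ + 32832j² + 25992j + 6859 = 24(576j³ + 1368j² + 1083j + 285) + 19, so N³ ≡ 19 (mod 24).

(←) Conversely, suppose N³ ≡ 19 (mod 24). The only residue r in {0, …, 23} with r³ ≡ 19 (mod 24) is r = 19, so N ≡ 19 (mod 24).

Both directions hold; the statement is true.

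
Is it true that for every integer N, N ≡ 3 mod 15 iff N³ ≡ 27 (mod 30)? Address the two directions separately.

(→) This fails: take N = 18. Then 18 ≡ 3 (mod 15), but 18³ = 5832 ≡ 12 (mod 30), not 27.

(←) Conversely, the residues r modulo 30 with r³ ≡ 27 (mod 30) are exactly {3}, and each is ≡ 3 (mod 15).

Only the converse holds.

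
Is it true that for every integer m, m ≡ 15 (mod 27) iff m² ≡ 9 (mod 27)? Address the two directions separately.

(⟹) Suppose m ≡ 15 (mod 27). Write m = 27j + 15. Then (27j + 15)² = 729j² + 810j + 225 = 27(27j² + 30j + 8) + 9, so m² ≡ 9 (mod 27).

(⟸) This fails: take m = 3. Then 3² = 9 ≡ 9 (mod 27), yet 3 ≡ 3 (mod 27), not 15.

Only the forward direction holds.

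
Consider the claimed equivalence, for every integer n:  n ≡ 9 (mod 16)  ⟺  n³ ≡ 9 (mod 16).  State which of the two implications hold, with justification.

[⇒] Suppose n ≡ 9 (mod 16). Write n = 16j + 9. Then (16j + 9)³ = 4096j³ + 6912j² + 3888j + 729 = 16(256j³ + 432j² + 243j + 45) + 9, so n³ ≡ 9 (mod 16).

[⇐] Conversely, suppose n³ ≡ 9 (mod 16). The only residue r in {0, …, 15} with r³ ≡ 9 (mod 16) is r = 9, so n ≡ 9 (mod 16).

Both directions hold.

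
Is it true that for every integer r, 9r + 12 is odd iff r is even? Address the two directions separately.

(⇒) fails and (⇐) fails.

(→) This fails: r = 3 gives 9r + 12 = 39, which is odd, but 3 is odd, not even.

(←) This also fails: r = 6 is even, but 9r + 12 = 66 is even, not odd.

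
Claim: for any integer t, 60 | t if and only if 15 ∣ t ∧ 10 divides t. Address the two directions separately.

(⟹) If 60 ∣ t, write t = 60q. Since 60 = 4·15, t = 15·(4q), so 15 ∣ t; and since 60 = 6·10, t = 10·(6q), so 10 ∣ t.

(⟸) This fails: take t = 30. Both 15 ∣ 30 and 10 ∣ 30, yet 30 is not a multiple of 60 (since 30 = 0·60 + 30), so 60 ∤ 30.

(⇒) holds; (⇐) fails.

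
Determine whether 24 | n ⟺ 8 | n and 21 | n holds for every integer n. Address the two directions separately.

Forward direction. This fails: take n = 24. Certainly 24 ∣ 24, but 21 ∤ 24.

Converse. Suppose 8 ∣ n and 21 ∣ n. Any common multiple of 8 and 21 is a multiple of their lcm; here gcd(8, 21) = 1, so lcm(8, 21) = 8·21 = 168, so 168 ∣ n. Since 24 ∣ 168, it follows that 24 ∣ n.

(⇒) fails; (⇐) holds.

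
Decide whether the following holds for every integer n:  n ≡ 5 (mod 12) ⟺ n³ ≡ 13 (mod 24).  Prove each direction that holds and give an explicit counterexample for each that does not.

Both directions fail.

(⇒) This fails: take n = 5. Then 5 ≡ 5 (mod 12), but 5³ = 125 ≡ 5 (mod 24), not 13.

(⇐) This fails: take n = 13. Then 13³ = 2197 ≡ 13 (mod 24), yet 13 ≡ 1 (mod 12), not 5.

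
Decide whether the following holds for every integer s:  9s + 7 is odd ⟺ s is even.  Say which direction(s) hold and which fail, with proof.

[⇒] Suppose 9s + 7 is odd. Since 9 is odd, 9s and s have the same parity, so 9s + 7 ≡ s + 7 (mod 2). As 7 is odd, 9s + 7 is odd exactly when s is even. Thus s is even.

[⇐] Conversely, suppose s is even; write s = 2j. Then 9s + 7 = 9·(2j) + 7 = 2·9j + 7, which is odd.

Equivalent; both directions hold.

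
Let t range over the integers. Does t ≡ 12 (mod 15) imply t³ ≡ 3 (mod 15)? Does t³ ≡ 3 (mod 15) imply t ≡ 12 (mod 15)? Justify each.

[⇐] Suppose t³ ≡ 3 (mod 15). The only residue r in {0, …, 14} with r³ ≡ 3 (mod 15) is r = 12, so t ≡ 12 (mod 15).

[⇒] Suppose t ≡ 12 (mod 15). Write t = 15j + 12. Then (15j + 12)³ = 3375j³ + 8100j² + 6480j + 1728 = 15(225j³ + 540j² + 432j + 115) + 3, so t³ ≡ 3 (mod 15).

Both directions hold.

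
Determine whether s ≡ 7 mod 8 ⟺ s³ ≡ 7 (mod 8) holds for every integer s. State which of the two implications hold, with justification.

(⇐) For the converse, argue contrapositively. If s ≢ 7 (mod 8), then s is congruent to one of 0, 1, 2, 3, 4, 5, 6 modulo 8, and these give s³ ≡ 0, 1, 0, 3, 0, 5, 0 respectively — never 7.

(⇒) Suppose s ≡ 7 mod 8. Write s = 8j + 7. Then (8j + 7)³ = 512j³ + 1344j² + 1176j + 343 = 8(64j³ + 168j² + 147j + 42) + 7, so s³ ≡ 7 (mod 8).

Both implications hold.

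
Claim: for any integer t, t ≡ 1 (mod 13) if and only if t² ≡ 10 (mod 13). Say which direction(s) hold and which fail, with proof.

Both directions fail.

(→) This fails: take t = 1. Then 1 ≡ 1 (mod 13), but 1² = 1 ≡ 1 (mod 13), not 10.

(←) This fails: take t = 6. Then 6² = 36 ≡ 10 (mod 13), yet 6 ≡ 6 (mod 13), not 1.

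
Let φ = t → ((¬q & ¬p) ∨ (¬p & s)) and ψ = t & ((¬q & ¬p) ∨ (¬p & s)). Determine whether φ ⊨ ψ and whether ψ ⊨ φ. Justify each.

The forward direction fails; the converse holds.

(→) This fails. Under t = F, s = F, q = F, p = F, the left side is true but the right side is false.

(←) Assume the antecedent. If s is true, the antecedent forces (t = T, s = T, q = F, p = F) or (t = T, s = T, q = T, p = F), and t → ((¬q & ¬p) ∨ (¬p & s)) holds there. If s is false, the antecedent forces (t = T, s = F, q = F, p = F), and t → ((¬q & ¬p) ∨ (¬p & s)) holds there. Either way t → ((¬q & ¬p) ∨ (¬p & s)) holds.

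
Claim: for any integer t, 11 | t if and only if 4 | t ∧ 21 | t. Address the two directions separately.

Neither direction holds.

(→) This fails: take t = 11. Certainly 11 ∣ 11, but 4 ∤ 11.

(←) This fails: take t = 84. Both 4 ∣ 84 and 21 ∣ 84, yet 84 is not a multiple of 11 (since 84 = 7·11 + 7), so 11 ∤ 84.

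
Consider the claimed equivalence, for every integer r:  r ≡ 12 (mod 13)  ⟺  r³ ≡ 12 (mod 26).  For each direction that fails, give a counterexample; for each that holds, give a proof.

Neither implication holds.

[⇒] This fails: take r = 25. Then 25 ≡ 12 (mod 13), but 25³ = 15625 ≡ 25 (mod 26), not 12.

[⇐] This fails: take r = 4. Then 4³ = 64 ≡ 12 (mod 26), yet 4 ≡ 4 (mod 13), not 12.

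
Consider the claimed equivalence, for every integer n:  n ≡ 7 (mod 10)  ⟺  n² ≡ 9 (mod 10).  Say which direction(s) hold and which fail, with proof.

Only the forward direction holds.

[⇐] This fails: take n = 3. Then 3² = 9 ≡ 9 (mod 10), yet 3 ≡ 3 (mod 10), not 7.

[⇒] Suppose n ≡ 7 (mod 10). Write n = 10j + 7. Then (10j + 7)² = 100j² + 140j + 49 = 10(10j² + 14j + 4) + 9, so n² ≡ 9 (mod 10).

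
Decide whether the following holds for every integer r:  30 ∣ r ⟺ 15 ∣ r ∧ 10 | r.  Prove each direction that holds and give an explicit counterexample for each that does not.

[⇐] Suppose 15 ∣ r and 10 ∣ r. Any common multiple of 15 and 10 is a multiple of their lcm; here lcm(15, 10) = 15·10/gcd(15, 10) = 150/5 = 30, so 30 ∣ r.

[⇒] If 30 ∣ r, write r = 30q. Since 30 = 2·15, r = 15·(2q), so 15 ∣ r; and since 30 = 3·10, r = 10·(3q), so 10 ∣ r.

Both directions hold.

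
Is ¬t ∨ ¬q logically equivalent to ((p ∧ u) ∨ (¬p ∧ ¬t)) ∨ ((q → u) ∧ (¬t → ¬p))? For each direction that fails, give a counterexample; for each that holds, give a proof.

Neither implication holds.

[⇒] This fails. Under p = T, u = F, t = F, q = F, the left side is true but the right side is false.

[⇐] This fails. Under p = F, u = T, t = T, q = T, the left side is false but the right side is true.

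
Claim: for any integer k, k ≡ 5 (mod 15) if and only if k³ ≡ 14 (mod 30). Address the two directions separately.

(→) This fails: take k = 5. Then 5 ≡ 5 (mod 15), but 5³ = 125 ≡ 5 (mod 30), not 14.

(←) This fails: take k = 14. Then 14³ = 2744 ≡ 14 (mod 30), yet 14 ≡ 14 (mod 15), not 5.

Both directions fail.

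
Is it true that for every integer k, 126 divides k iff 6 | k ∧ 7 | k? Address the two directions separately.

The forward direction holds; the converse fails.

Converse. This fails: take k = 42. Both 6 ∣ 42 and 7 ∣ 42, yet 42 is not a multiple of 126 (since 42 = 0·126 + 42), so 126 ∤ 42.

Forward direction. If 126 ∣ k, write k = 126q. Since 126 = 21·6, k = 6·(21q), so 6 ∣ k; and since 126 = 18·7, k = 7·(18q), so 7 ∣ k.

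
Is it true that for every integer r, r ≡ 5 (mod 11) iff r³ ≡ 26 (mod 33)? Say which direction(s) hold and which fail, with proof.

(⟹) This fails: take r = 16. Then 16 ≡ 5 (mod 11), but 16³ = 4096 ≡ 4 (mod 33), not 26.

(⟸) Conversely, the residues r modulo 33 with r³ ≡ 26 (mod 33) are exactly {5}, and each is ≡ 5 (mod 11).

Only the converse holds.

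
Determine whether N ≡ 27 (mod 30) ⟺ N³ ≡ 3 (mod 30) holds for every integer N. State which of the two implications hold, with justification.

Forward direction. Suppose N ≡ 27 (mod 30). Write N = 30j + 27. Then (30j + 27)³ = 27000j³ + 72900j² + 65610j + 19683 = 30(900j³ + 2430j² + 2187j + 656) + 3, so N³ ≡ 3 (mod 30).

Converse. Suppose N³ ≡ 3 (mod 30). The only residue r in {0, …, 29} with r³ ≡ 3 (mod 30) is r = 27, so N ≡ 27 (mod 30).

The biconditional holds.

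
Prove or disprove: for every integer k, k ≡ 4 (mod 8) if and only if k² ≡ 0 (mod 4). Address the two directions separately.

Only the forward direction holds.

(⟹) Suppose k ≡ 4 (mod 8). Then k² ≡ 4² = 16 (mod 8), and since 4 ∣ 8, also k² ≡ 0 (mod 4).

(⟸) This fails: take k = 0. Then 0² = 0 ≡ 0 (mod 4), yet 0 ≡ 0 (mod 8), not 4.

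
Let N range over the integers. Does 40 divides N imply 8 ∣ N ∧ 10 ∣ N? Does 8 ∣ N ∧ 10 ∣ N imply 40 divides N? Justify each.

The biconditional holds.

(→) If 40 ∣ N, write N = 40q. Since 40 = 5·8, N = 8·(5q), so 8 ∣ N; and since 40 = 4·10, N = 10·(4q), so 10 ∣ N.

(←) Suppose 8 ∣ N and 10 ∣ N. Any common multiple of 8 and 10 is a multiple of their lcm; here lcm(8, 10) = 8·10/gcd(8, 10) = 80/2 = 40, so 40 ∣ N.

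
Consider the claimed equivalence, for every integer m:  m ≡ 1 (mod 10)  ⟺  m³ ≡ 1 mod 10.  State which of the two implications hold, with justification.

Both directions hold; the statement is true.

[⇒] Suppose m ≡ 1 (mod 10). Write m = 10j + 1. Then (10j + 1)³ = 1000j³ + 300j² + 30j + 1 = 10(100j³ + 30j² + 3j) + 1, so m³ ≡ 1 (mod 10).

[⇐] Conversely, suppose m³ ≡ 1 (mod 10). The only residue r in {0, …, 9} with r³ ≡ 1 (mod 10) is r = 1, so m ≡ 1 (mod 10).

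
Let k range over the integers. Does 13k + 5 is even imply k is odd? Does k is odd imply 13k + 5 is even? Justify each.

Both directions hold.

(→) Suppose 13k + 5 is even. Since 13 is odd, 13k and k have the same parity, so 13k + 5 ≡ k + 5 (mod 2). As 5 is odd, 13k + 5 is even exactly when k is odd. Thus k is odd.

(←) Conversely, suppose k is odd; write k = 2j + 1. Then 13k + 5 = 13·(2j + 1) + 5 = 2·13j + 18, which is even.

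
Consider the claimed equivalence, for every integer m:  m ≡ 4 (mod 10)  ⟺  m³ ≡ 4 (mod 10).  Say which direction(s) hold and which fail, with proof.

Forward direction. Suppose m ≡ 4 (mod 10). Write m = 10j + 4. Then (10j + 4)³ = 1000j³ + 1200j² + 480j + 64 = 10(100j³ + 120j² + 48j + 6) + 4, so m³ ≡ 4 (mod 10).

Converse. Suppose m³ ≡ 4 (mod 10). The only residue r in {0, …, 9} with r³ ≡ 4 (mod 10) is r = 4, so m ≡ 4 (mod 10).

The biconditional holds.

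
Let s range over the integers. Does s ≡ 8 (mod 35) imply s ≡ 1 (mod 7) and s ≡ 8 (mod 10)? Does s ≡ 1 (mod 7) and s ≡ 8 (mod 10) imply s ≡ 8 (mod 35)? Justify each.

(⇒) fails; (⇐) holds.

Converse. If s ≡ 1 (mod 7) and s ≡ 8 (mod 10), then by the Chinese remainder theorem s ≡ 8 (mod 70). Since 8 ≡ 8 (mod 35) and 35 ∣ 70, we get s ≡ 8 (mod 35).

Forward direction. This fails: s = 43 gives 43 ≡ 8 (mod 35) but 43 ≡ 3 (mod 10), so the conjunction on the right does not hold.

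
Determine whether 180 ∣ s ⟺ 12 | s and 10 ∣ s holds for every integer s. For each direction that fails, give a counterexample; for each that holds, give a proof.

Converse. This fails: take s = 60. Both 12 ∣ 60 and 10 ∣ 60, yet 60 is not a multiple of 180 (since 60 = 0·180 + 60), so 180 ∤ 60.

Forward direction. If 180 ∣ s, write s = 180q. Since 180 = 15·12, s = 12·(15q), so 12 ∣ s; and since 180 = 18·10, s = 10·(18q), so 10 ∣ s.

Only the forward implication holds.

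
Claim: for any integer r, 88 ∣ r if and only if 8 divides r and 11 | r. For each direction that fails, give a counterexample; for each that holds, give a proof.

Both implications hold.

Forward direction. If 88 ∣ r, write r = 88q. Since 88 = 11·8, r = 8·(11q), so 8 ∣ r; and since 88 = 8·11, r = 11·(8q), so 11 ∣ r.

Converse. Suppose 8 ∣ r and 11 ∣ r. Any common multiple of 8 and 11 is a multiple of their lcm; here gcd(8, 11) = 1, so lcm(8, 11) = 8·11 = 88, so 88 ∣ r.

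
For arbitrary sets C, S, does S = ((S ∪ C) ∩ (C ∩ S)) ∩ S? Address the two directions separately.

(⊆) This inclusion fails. Take C = ∅, S = {1}; then 1 ∈ S but 1 ∉ ((S ∪ C) ∩ (C ∩ S)) ∩ S.

(⊇) Let x ∈ ((S ∪ C) ∩ (C ∩ S)) ∩ S. Then x ∈ C ∩ S, from which x ∈ S.

Only the reverse inclusion holds.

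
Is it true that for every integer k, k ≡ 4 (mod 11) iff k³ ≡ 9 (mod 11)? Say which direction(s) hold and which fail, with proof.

Both directions hold; the statement is true.

(→) Suppose k ≡ 4 (mod 11). Write k = 11j + 4. Then (11j + 4)³ = 1331j³ + 1452j² + 528j + 64 = 11(121j³ + 132j² + 48j + 5) + 9, so k³ ≡ 9 (mod 11).

(←) Conversely, suppose k³ ≡ 9 (mod 11). The only residue r in {0, …, 10} with r³ ≡ 9 (mod 11) is r = 4, so k ≡ 4 (mod 11).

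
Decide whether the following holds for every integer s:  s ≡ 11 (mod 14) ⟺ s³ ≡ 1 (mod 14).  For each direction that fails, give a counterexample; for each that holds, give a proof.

(⇒) holds; (⇐) fails.

Forward direction. Suppose s ≡ 11 (mod 14). Write s = 14j + 11. Then (14j + 11)³ = 2744j³ + 6468j² + 5082j + 1331 = 14(196j³ + 462j² + 363j + 95) + 1, so s³ ≡ 1 (mod 14).

Converse. This fails: take s = 1. Then 1³ = 1 ≡ 1 (mod 14), yet 1 ≡ 1 (mod 14), not 11.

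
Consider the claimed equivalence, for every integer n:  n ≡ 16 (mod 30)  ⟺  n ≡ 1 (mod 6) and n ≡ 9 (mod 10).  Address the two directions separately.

(⇒) fails and (⇐) fails.

[⇒] This fails: n = 16 gives 16 ≡ 16 (mod 30) but 16 ≡ 4 (mod 6), so the conjunction on the right does not hold.

[⇐] This fails: n = 19 satisfies both congruences on the right (19 ≡ 1 mod 6 and 19 ≡ 9 mod 10) yet 19 ≡ 19 (mod 30), not 16.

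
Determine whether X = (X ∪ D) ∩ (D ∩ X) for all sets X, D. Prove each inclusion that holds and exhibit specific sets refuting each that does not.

Only the reverse inclusion holds.

Reverse inclusion. Let x ∈ (X ∪ D) ∩ (D ∩ X). Then x ∈ X ∩ D, from which x ∈ X.

Forward inclusion. This inclusion fails. Take X = {1}, D = ∅; then 1 ∈ X but 1 ∉ (X ∪ D) ∩ (D ∩ X).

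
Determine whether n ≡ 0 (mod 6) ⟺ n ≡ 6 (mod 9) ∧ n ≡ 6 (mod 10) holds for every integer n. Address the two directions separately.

(⟹) This fails: n = 0 gives 0 ≡ 0 (mod 6) but 0 ≡ 0 (mod 9), so the conjunction on the right does not hold.

(⟸) Conversely, if n ≡ 6 (mod 9) and n ≡ 6 (mod 10), then by the Chinese remainder theorem n ≡ 6 (mod 90). Since 6 ≡ 0 (mod 6) and 6 ∣ 90, we get n ≡ 0 (mod 6).

Only the reverse direction holds.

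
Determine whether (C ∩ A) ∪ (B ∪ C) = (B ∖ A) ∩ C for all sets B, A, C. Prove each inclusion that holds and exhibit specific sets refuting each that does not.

Forward inclusion. This inclusion fails. Take B = {1}, A = ∅, C = ∅; then 1 ∈ (C ∩ A) ∪ (B ∪ C) but 1 ∉ (B ∖ A) ∩ C.

Reverse inclusion. Let x ∈ (B ∖ A) ∩ C. Then x ∈ B ∩ C and x ∉ A, from which x ∈ (C ∩ A) ∪ (B ∪ C).

Only the reverse inclusion holds.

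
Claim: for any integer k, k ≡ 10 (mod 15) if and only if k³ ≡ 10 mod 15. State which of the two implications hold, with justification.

[⇒] Suppose k ≡ 10 (mod 15). Write k = 15j + 10. Then (15j + 10)³ = 3375j³ + 6750j² + 4500j + 1000 = 15(225j³ + 450j² + 300j + 66) + 10, so k³ ≡ 10 (mod 15).

[⇐] Conversely, suppose k³ ≡ 10 (mod 15). The only residue r in {0, …, 14} with r³ ≡ 10 (mod 15) is r = 10, so k ≡ 10 (mod 15).

Both directions hold; the statement is true.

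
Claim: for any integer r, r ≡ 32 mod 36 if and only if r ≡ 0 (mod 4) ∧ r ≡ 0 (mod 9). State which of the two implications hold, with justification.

[⇒] This fails: r = 32 gives 32 ≡ 32 (mod 36) but 32 ≡ 5 (mod 9), so the conjunction on the right does not hold.

[⇐] This fails: r = 0 satisfies both congruences on the right (0 ≡ 0 mod 4 and 0 ≡ 0 mod 9) yet 0 ≡ 0 (mod 36), not 32.

(⇒) fails and (⇐) fails.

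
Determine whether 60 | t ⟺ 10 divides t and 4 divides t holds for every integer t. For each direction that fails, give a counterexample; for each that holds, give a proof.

Not equivalent: only (⇒) holds.

[⇒] If 60 ∣ t, write t = 60q. Since 60 = 6·10, t = 10·(6q), so 10 ∣ t; and since 60 = 15·4, t = 4·(15q), so 4 ∣ t.

[⇐] This fails: take t = 20. Both 10 ∣ 20 and 4 ∣ 20, yet 20 is not a multiple of 60 (since 20 = 0·60 + 20), so 60 ∤ 20.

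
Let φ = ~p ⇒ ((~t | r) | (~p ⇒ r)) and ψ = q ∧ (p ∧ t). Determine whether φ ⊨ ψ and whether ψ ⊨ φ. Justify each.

(⟹) This fails. Under q = F, r = F, t = F, p = F, the left side is true but the right side is false.

(⟸) Assume the antecedent. If q is true, the antecedent forces (q = T, r = F, t = T, p = T) or (q = T, r = T, t = T, p = T), and ~p ⇒ ((~t | r) | (~p ⇒ r)) holds there. If q is false, the antecedent cannot hold. Either way ~p ⇒ ((~t | r) | (~p ⇒ r)) holds.

The forward direction fails; the converse holds.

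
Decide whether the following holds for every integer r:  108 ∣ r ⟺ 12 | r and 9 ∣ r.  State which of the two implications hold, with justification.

(⟹) If 108 ∣ r, write r = 108q. Since 108 = 9·12, r = 12·(9q), so 12 ∣ r; and since 108 = 12·9, r = 9·(12q), so 9 ∣ r.

(⟸) This fails: take r = 36. Both 12 ∣ 36 and 9 ∣ 36, yet 36 is not a multiple of 108 (since 36 = 0·108 + 36), so 108 ∤ 36.

Only the forward direction holds.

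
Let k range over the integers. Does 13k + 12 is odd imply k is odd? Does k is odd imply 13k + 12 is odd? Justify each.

(⇐) Suppose k is odd; write k = 2j + 1. Then 13k + 12 = 13·(2j + 1) + 12 = 2·13j + 25, which is odd.

(⇒) Suppose 13k + 12 is odd. Since 13 is odd, 13k and k have the same parity, so 13k + 12 ≡ k + 12 (mod 2). As 12 is even, 13k + 12 is odd exactly when k is odd. Thus k is odd.

Both directions hold; the statement is true.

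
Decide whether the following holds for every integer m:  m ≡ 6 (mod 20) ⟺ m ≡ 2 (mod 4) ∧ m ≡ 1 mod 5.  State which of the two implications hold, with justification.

(⟹) Suppose m ≡ 6 (mod 20); write m = 20j + 6. Since 4 ∣ 20, reducing mod 4 gives m ≡ 6 ≡ 2 (mod 4); since 5 ∣ 20, reducing mod 5 gives m ≡ 6 ≡ 1 (mod 5).

(⟸) Conversely, if m ≡ 2 (mod 4) and m ≡ 1 (mod 5), then by the Chinese remainder theorem m ≡ 6 (mod 20). This is exactly m ≡ 6 (mod 20).

Both directions hold; the statement is true.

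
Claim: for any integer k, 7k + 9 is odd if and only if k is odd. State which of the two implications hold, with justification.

(⟹) This fails: k = 0 gives 7k + 9 = 9, which is odd, but 0 is even, not odd.

(⟸) This also fails: k = 1 is odd, but 7k + 9 = 16 is even, not odd.

Neither direction holds.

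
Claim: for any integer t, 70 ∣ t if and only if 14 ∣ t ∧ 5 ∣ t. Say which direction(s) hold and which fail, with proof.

[⇐] Suppose 14 ∣ t and 5 ∣ t. Any common multiple of 14 and 5 is a multiple of their lcm; here gcd(14, 5) = 1, so lcm(14, 5) = 14·5 = 70, so 70 ∣ t.

[⇒] If 70 ∣ t, write t = 70q. Since 70 = 5·14, t = 14·(5q), so 14 ∣ t; and since 70 = 14·5, t = 5·(14q), so 5 ∣ t.

The biconditional holds.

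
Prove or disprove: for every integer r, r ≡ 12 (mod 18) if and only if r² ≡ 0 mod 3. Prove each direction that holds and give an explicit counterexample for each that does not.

Forward direction. Suppose r ≡ 12 (mod 18). Then r² ≡ 12² = 144 (mod 18), and since 3 ∣ 18, also r² ≡ 0 (mod 3).

Converse. This fails: take r = 0. Then 0² = 0 ≡ 0 (mod 3), yet 0 ≡ 0 (mod 18), not 12.

Not equivalent: only (⇒) holds.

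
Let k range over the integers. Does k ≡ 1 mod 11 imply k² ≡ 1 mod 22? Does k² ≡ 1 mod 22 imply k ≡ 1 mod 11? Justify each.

[⇒] This fails: take k = 12. Then 12 ≡ 1 (mod 11), but 12² = 144 ≡ 12 (mod 22), not 1.

[⇐] This fails: take k = 21. Then 21² = 441 ≡ 1 (mod 22), yet 21 ≡ 10 (mod 11), not 1.

(⇒) fails and (⇐) fails.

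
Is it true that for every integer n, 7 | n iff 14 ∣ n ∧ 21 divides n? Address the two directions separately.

The forward direction fails; the converse holds.

(⟸) Suppose 14 ∣ n and 21 ∣ n. Any common multiple of 14 and 21 is a multiple of their lcm; here lcm(14, 21) = 14·21/gcd(14, 21) = 294/7 = 42, so 42 ∣ n. Since 7 ∣ 42, it follows that 7 ∣ n.

(⟹) This fails: take n = 7. Certainly 7 ∣ 7, but 14 ∤ 7.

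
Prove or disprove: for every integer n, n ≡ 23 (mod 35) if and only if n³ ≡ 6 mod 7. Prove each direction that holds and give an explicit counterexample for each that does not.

(⇒) This fails: take n = 23. Then 23 ≡ 23 (mod 35), but 23³ = 12167 ≡ 1 (mod 7), not 6.

(⇐) This fails: take n = 3. Then 3³ = 27 ≡ 6 (mod 7), yet 3 ≡ 3 (mod 35), not 23.

Neither implication holds.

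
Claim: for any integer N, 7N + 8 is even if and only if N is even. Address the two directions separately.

Both directions hold; the statement is true.

(⟸) Suppose N is even; write N = 2j. Then 7N + 8 = 7·(2j) + 8 = 2·7j + 8, which is even.

(⟹) Suppose 7N + 8 is even. Since 7 is odd, 7N and N have the same parity, so 7N + 8 ≡ N + 8 (mod 2). As 8 is even, 7N + 8 is even exactly when N is even. Thus N is even.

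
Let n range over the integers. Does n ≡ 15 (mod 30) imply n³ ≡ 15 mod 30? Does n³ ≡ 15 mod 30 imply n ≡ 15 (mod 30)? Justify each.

(⇒) Suppose n ≡ 15 (mod 30). Write n = 30j + 15. Then (30j + 15)³ = 27000j³ + 40500j² + 20250j + 3375 = 30(900j³ + 1350j² + 675j + 112) + 15, so n³ ≡ 15 (mod 30).

(⇐) Conversely, suppose n³ ≡ 15 (mod 30). The only residue r in {0, …, 29} with r³ ≡ 15 (mod 30) is r = 15, so n ≡ 15 (mod 30).

Both directions hold; the statement is true.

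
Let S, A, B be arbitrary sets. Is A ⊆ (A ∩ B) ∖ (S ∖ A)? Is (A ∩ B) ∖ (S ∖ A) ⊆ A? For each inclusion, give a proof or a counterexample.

The sets are not equal: only the reverse inclusion holds.

Reverse inclusion. Let x ∈ (A ∩ B) ∖ (S ∖ A). Then either x ∈ A ∩ B and x ∉ S; or x ∈ S ∩ A ∩ B. In each case x ∈ A, so (A ∩ B) ∖ (S ∖ A) ⊆ A.

Forward inclusion. This inclusion fails. Take S = ∅, A = {1}, B = ∅; then 1 ∈ A but 1 ∉ (A ∩ B) ∖ (S ∖ A).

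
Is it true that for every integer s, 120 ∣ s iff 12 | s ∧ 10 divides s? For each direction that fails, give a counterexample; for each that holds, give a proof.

The forward direction holds; the converse fails.

(⇒) If 120 ∣ s, write s = 120q. Since 120 = 10·12, s = 12·(10q), so 12 ∣ s; and since 120 = 12·10, s = 10·(12q), so 10 ∣ s.

(⇐) This fails: take s = 60. Both 12 ∣ 60 and 10 ∣ 60, yet 60 is not a multiple of 120 (since 60 = 0·120 + 60), so 120 ∤ 60.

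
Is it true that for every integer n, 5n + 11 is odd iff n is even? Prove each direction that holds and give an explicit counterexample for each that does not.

Converse. Suppose n is even; write n = 2j. Then 5n + 11 = 5·(2j) + 11 = 2·5j + 11, which is odd.

Forward direction. Suppose 5n + 11 is odd. Since 5 is odd, 5n and n have the same parity, so 5n + 11 ≡ n + 11 (mod 2). As 11 is odd, 5n + 11 is odd exactly when n is even. Thus n is even.

The biconditional holds.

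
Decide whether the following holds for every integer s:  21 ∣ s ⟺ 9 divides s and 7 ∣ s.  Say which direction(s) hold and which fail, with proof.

Only the reverse direction holds.

(⇒) This fails: take s = 21. Certainly 21 ∣ 21, but 9 ∤ 21.

(⇐) Suppose 9 ∣ s and 7 ∣ s. Any common multiple of 9 and 7 is a multiple of their lcm; here gcd(9, 7) = 1, so lcm(9, 7) = 9·7 = 63, so 63 ∣ s. Since 21 ∣ 63, it follows that 21 ∣ s.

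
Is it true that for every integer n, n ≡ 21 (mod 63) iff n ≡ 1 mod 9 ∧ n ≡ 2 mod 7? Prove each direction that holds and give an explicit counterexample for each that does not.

(⇒) fails and (⇐) fails.

(⟹) This fails: n = 21 gives 21 ≡ 21 (mod 63) but 21 ≡ 3 (mod 9), so the conjunction on the right does not hold.

(⟸) This fails: n = 37 satisfies both congruences on the right (37 ≡ 1 mod 9 and 37 ≡ 2 mod 7) yet 37 ≡ 37 (mod 63), not 21.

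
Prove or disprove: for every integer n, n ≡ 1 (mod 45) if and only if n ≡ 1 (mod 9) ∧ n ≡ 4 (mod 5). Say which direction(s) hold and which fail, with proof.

(⇒) This fails: n = 1 gives 1 ≡ 1 (mod 45) but 1 ≡ 1 (mod 5), so the conjunction on the right does not hold.

(⇐) This fails: n = 19 satisfies both congruences on the right (19 ≡ 1 mod 9 and 19 ≡ 4 mod 5) yet 19 ≡ 19 (mod 45), not 1.

Both directions fail.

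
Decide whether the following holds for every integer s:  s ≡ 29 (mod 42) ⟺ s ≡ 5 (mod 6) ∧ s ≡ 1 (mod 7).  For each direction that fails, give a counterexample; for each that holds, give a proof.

Equivalent; both directions hold.

Converse. If s ≡ 5 (mod 6) and s ≡ 1 (mod 7), then by the Chinese remainder theorem s ≡ 29 (mod 42). This is exactly s ≡ 29 (mod 42).

Forward direction. Suppose s ≡ 29 (mod 42); write s = 42j + 29. Since 6 ∣ 42, reducing mod 6 gives s ≡ 29 ≡ 5 (mod 6); since 7 ∣ 42, reducing mod 7 gives s ≡ 29 ≡ 1 (mod 7).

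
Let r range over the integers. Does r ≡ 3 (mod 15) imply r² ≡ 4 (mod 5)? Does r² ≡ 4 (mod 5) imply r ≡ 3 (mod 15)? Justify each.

Only the forward implication holds.

(⟹) Suppose r ≡ 3 (mod 15). Then r² ≡ 3² = 9 (mod 15), and since 5 ∣ 15, also r² ≡ 4 (mod 5).

(⟸) This fails: take r = 2. Then 2² = 4 ≡ 4 (mod 5), yet 2 ≡ 2 (mod 15), not 3.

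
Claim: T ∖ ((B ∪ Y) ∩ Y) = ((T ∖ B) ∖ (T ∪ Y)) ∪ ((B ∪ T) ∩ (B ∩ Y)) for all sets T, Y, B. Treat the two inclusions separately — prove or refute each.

(⟹) This inclusion fails. Take T = {1}, Y = ∅, B = ∅; then 1 ∈ T ∖ ((B ∪ Y) ∩ Y) but 1 ∉ ((T ∖ B) ∖ (T ∪ Y)) ∪ ((B ∪ T) ∩ (B ∩ Y)).

(⟸) This inclusion fails. Take T = ∅, Y = {1}, B = {1}; then 1 ∈ ((T ∖ B) ∖ (T ∪ Y)) ∪ ((B ∪ T) ∩ (B ∩ Y)) but 1 ∉ T ∖ ((B ∪ Y) ∩ Y).

Both inclusions fail.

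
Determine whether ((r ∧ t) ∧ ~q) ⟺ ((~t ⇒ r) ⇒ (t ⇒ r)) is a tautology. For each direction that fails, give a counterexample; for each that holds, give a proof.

Only the forward implication holds.

(⇒) Assume the antecedent. If t is true, the antecedent forces (t = T, q = F, r = T), and (~t ⇒ r) ⇒ (t ⇒ r) holds there. If t is false, the antecedent cannot hold. Either way (~t ⇒ r) ⇒ (t ⇒ r) holds.

(⇐) This fails. Under t = F, q = F, r = F, the left side is false but the right side is true.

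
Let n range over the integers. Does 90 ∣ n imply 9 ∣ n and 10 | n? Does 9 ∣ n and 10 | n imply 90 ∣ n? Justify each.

(⇒) If 90 ∣ n, write n = 90q. Since 90 = 10·9, n = 9·(10q), so 9 ∣ n; and since 90 = 9·10, n = 10·(9q), so 10 ∣ n.

(⇐) Suppose 9 ∣ n and 10 ∣ n. Any common multiple of 9 and 10 is a multiple of their lcm; here gcd(9, 10) = 1, so lcm(9, 10) = 9·10 = 90, so 90 ∣ n.

Both directions hold; the statement is true.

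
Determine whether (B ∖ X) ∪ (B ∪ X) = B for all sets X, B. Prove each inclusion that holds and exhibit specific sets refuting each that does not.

(⊆) This inclusion fails. Take X = {1}, B = ∅; then 1 ∈ (B ∖ X) ∪ (B ∪ X) but 1 ∉ B.

(⊇) Let x ∈ B. Then either x ∈ B and x ∉ X; or x ∈ X ∩ B. In each case x ∈ (B ∖ X) ∪ (B ∪ X), so B ⊆ (B ∖ X) ∪ (B ∪ X).

The sets are not equal: only the reverse inclusion holds.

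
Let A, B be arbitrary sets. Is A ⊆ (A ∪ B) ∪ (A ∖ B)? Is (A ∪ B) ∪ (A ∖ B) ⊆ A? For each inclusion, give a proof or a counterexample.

(⊆) holds; (⊇) fails.

(⟸) This inclusion fails. Take A = ∅, B = {1}; then 1 ∈ (A ∪ B) ∪ (A ∖ B) but 1 ∉ A.

(⟹) Let x ∈ A. Then either x ∈ A and x ∉ B; or x ∈ A ∩ B. In each case x ∈ (A ∪ B) ∪ (A ∖ B), so A ⊆ (A ∪ B) ∪ (A ∖ B).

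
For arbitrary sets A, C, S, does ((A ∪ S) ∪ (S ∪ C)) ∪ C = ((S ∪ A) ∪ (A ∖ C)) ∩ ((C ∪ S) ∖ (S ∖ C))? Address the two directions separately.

(⊆) fails; (⊇) holds.

(⟹) This inclusion fails. Take A = {1}, C = ∅, S = ∅; then 1 ∈ ((A ∪ S) ∪ (S ∪ C)) ∪ C but 1 ∉ ((S ∪ A) ∪ (A ∖ C)) ∩ ((C ∪ S) ∖ (S ∖ C)).

(⟸) Let x ∈ ((S ∪ A) ∪ (A ∖ C)) ∩ ((C ∪ S) ∖ (S ∖ C)). Then either x ∈ A ∩ C and x ∉ S; or x ∈ C ∩ S and x ∉ A; or x ∈ A ∩ C ∩ S. In each case x ∈ ((A ∪ S) ∪ (S ∪ C)) ∪ C, so ((S ∪ A) ∪ (A ∖ C)) ∩ ((C ∪ S) ∖ (S ∖ C)) ⊆ ((A ∪ S) ∪ (S ∪ C)) ∪ C.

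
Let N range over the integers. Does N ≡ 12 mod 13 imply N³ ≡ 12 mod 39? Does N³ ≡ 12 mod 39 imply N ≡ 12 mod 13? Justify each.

Neither implication holds.

Forward direction. This fails: take N = 25. Then 25 ≡ 12 (mod 13), but 25³ = 15625 ≡ 25 (mod 39), not 12.

Converse. This fails: take N = 30. Then 30³ = 27000 ≡ 12 (mod 39), yet 30 ≡ 4 (mod 13), not 12.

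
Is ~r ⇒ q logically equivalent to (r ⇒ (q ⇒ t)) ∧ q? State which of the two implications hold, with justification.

Not equivalent: only (⇐) holds.

[⇒] This fails. Under r = T, t = F, q = F, the left side is true but the right side is false.

[⇐] Assume the antecedent. If r is true, ~r ⇒ q reduces to true regardless of the other variables. If r is false, the antecedent forces (r = F, t = F, q = T) or (r = F, t = T, q = T), and ~r ⇒ q holds there. Either way ~r ⇒ q holds.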